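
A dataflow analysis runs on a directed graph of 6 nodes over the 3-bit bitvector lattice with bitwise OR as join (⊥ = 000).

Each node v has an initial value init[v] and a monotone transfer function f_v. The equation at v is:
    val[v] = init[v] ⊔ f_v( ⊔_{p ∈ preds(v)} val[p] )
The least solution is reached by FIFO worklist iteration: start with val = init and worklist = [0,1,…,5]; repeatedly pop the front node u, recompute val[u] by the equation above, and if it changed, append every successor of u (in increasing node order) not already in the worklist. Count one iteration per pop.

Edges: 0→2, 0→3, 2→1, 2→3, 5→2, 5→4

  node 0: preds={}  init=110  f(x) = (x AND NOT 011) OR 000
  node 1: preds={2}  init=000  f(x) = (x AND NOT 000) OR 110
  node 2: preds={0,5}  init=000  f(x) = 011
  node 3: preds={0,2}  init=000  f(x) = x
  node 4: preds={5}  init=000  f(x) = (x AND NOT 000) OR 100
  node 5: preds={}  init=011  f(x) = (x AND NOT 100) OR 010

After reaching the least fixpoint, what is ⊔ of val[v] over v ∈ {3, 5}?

111

Worklist (7 pops):
  #1 pop 0: in=000 → 110 (no change)
  #2 pop 1: in=000 → 110 (was 000); enqueue []
  #3 pop 2: in=111 → 011 (was 000); enqueue [1]
  #4 pop 3: in=111 → 111 (was 000); enqueue []
  #5 pop 4: in=011 → 111 (was 000); enqueue []
  #6 pop 5: in=000 → 011 (no change)
  #7 pop 1: in=011 → 111 (was 110); enqueue []

Fixpoint:
  val[0] = 110
  val[1] = 111
  val[2] = 011
  val[3] = 111
  val[4] = 111
  val[5] = 011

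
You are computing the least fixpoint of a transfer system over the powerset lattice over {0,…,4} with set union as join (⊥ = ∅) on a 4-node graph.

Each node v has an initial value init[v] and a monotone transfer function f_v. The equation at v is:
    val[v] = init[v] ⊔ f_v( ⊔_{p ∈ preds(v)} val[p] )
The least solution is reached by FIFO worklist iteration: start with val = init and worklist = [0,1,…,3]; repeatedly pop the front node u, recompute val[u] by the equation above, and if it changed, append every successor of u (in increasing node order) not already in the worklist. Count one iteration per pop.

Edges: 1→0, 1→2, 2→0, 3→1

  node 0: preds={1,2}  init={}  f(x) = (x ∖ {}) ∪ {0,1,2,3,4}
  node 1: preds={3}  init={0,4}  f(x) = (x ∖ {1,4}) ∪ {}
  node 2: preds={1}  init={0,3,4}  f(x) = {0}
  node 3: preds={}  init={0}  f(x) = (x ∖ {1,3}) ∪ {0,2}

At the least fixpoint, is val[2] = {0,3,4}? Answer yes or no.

yes

Iteration log — 7 steps:
  step 1. node 0  ⊔preds={0,3,4}  new={0,1,2,3,4}  old={}  +wl: 
  step 2. node 1  ⊔preds={0}  new={0,4}  stable
  step 3. node 2  ⊔preds={0,4}  new={0,3,4}  stable
  step 4. node 3  ⊔preds={}  new={0,2}  old={0}  +wl: 1
  step 5. node 1  ⊔preds={0,2}  new={0,2,4}  old={0,4}  +wl: 0,2
  step 6. node 0  ⊔preds={0,2,3,4}  new={0,1,2,3,4}  stable
  step 7. node 2  ⊔preds={0,2,4}  new={0,3,4}  stable

Least fixpoint reached:
  node 0: {0,1,2,3,4}
  node 1: {0,2,4}
  node 2: {0,3,4}
  node 3: {0,2}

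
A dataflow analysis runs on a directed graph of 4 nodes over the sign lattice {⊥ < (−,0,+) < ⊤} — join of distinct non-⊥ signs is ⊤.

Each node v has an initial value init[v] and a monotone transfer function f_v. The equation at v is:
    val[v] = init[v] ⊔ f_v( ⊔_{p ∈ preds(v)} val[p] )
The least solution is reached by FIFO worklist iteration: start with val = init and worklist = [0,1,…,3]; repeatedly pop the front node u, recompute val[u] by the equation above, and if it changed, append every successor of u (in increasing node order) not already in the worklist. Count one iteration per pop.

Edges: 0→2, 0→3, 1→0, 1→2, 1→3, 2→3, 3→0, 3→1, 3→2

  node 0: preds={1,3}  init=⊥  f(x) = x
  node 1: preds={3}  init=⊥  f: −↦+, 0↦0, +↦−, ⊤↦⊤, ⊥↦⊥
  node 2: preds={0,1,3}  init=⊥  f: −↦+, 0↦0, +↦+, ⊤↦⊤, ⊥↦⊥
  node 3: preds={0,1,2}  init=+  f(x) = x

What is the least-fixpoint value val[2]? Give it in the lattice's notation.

⊤

Iteration log — 9 steps:
  step 1. node 0  ⊔preds=+  new=+  old=⊥  +wl: 
  step 2. node 1  ⊔preds=+  new=−  old=⊥  +wl: 0
  step 3. node 2  ⊔preds=⊤  new=⊤  old=⊥  +wl: 
  step 4. node 3  ⊔preds=⊤  new=⊤  old=+  +wl: 1,2
  step 5. node 0  ⊔preds=⊤  new=⊤  old=+  +wl: 3
  step 6. node 1  ⊔preds=⊤  new=⊤  old=−  +wl: 0
  step 7. node 2  ⊔preds=⊤  new=⊤  stable
  step 8. node 3  ⊔preds=⊤  new=⊤  stable
  step 9. node 0  ⊔preds=⊤  new=⊤  stable

Least fixpoint reached:
  node 0: ⊤
  node 1: ⊤
  node 2: ⊤
  node 3: ⊤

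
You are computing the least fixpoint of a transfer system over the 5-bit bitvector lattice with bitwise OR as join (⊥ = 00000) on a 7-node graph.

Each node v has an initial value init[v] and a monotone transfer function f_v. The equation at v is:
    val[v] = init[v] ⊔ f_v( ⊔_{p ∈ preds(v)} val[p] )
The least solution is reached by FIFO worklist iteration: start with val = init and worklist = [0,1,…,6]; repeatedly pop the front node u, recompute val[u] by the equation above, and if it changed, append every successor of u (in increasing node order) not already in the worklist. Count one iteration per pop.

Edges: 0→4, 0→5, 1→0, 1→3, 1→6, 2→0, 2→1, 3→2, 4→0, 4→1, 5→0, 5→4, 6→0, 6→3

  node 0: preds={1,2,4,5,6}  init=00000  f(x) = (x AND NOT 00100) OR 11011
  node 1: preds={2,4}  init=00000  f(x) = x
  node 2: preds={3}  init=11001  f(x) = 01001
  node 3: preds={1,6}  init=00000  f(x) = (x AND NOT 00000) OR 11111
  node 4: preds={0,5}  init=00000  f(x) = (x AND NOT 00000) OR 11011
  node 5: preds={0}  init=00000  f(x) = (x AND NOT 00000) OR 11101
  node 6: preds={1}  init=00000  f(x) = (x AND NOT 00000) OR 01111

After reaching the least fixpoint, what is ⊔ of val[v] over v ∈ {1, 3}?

Worklist (18 pops):
  #1 pop 0: in=11001 → 11011 (was 00000); enqueue []
  #2 pop 1: in=11001 → 11001 (was 00000); enqueue [0]
  #3 pop 2: in=00000 → 11001 (no change)
  #4 pop 3: in=11001 → 11111 (was 00000); enqueue [2]
  #5 pop 4: in=11011 → 11011 (was 00000); enqueue [1]
  #6 pop 5: in=11011 → 11111 (was 00000); enqueue [4]
  #7 pop 6: in=11001 → 11111 (was 00000); enqueue [3]
  #8 pop 0: in=11111 → 11011 (no change)
  #9 pop 2: in=11111 → 11001 (no change)
  #10 pop 1: in=11011 → 11011 (was 11001); enqueue [0,6]
  #11 pop 4: in=11111 → 11111 (was 11011); enqueue [1]
  #12 pop 3: in=11111 → 11111 (no change)
  #13 pop 0: in=11111 → 11011 (no change)
  #14 pop 6: in=11011 → 11111 (no change)
  #15 pop 1: in=11111 → 11111 (was 11011); enqueue [0,3,6]
  #16 pop 0: in=11111 → 11011 (no change)
  #17 pop 3: in=11111 → 11111 (no change)
  #18 pop 6: in=11111 → 11111 (no change)

Fixpoint:
  val[0] = 11011
  val[1] = 11111
  val[2] = 11001
  val[3] = 11111
  val[4] = 11111
  val[5] = 11111
  val[6] = 11111

11111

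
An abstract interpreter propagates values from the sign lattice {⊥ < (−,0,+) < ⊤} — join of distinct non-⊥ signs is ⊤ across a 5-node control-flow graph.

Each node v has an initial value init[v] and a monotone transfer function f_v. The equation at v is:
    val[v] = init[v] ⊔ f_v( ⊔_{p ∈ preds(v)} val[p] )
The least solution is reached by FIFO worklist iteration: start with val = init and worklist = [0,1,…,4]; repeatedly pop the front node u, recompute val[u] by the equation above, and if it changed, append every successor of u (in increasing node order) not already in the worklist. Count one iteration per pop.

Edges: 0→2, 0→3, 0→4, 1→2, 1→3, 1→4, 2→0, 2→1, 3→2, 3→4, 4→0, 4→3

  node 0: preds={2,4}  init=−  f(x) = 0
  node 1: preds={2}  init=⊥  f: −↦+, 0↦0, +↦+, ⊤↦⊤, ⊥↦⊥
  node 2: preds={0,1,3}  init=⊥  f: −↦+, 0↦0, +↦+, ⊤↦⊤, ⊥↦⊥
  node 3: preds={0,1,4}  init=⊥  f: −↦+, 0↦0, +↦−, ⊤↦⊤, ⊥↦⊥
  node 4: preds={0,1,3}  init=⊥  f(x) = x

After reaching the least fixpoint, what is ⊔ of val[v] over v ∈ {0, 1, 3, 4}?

⊤

Trace (10 dequeues):
  [1] u=0 | in ⊥ | out ⊤ | prev − | push {}
  [2] u=1 | in ⊥ | out ⊥ | ==
  [3] u=2 | in ⊤ | out ⊤ | prev ⊥ | push {0,1}
  [4] u=3 | in ⊤ | out ⊤ | prev ⊥ | push {2}
  [5] u=4 | in ⊤ | out ⊤ | prev ⊥ | push {3}
  [6] u=0 | in ⊤ | out ⊤ | ==
  [7] u=1 | in ⊤ | out ⊤ | prev ⊥ | push {4}
  [8] u=2 | in ⊤ | out ⊤ | ==
  [9] u=3 | in ⊤ | out ⊤ | ==
  [10] u=4 | in ⊤ | out ⊤ | ==

Converged values:
  [0] ⊤
  [1] ⊤
  [2] ⊤
  [3] ⊤
  [4] ⊤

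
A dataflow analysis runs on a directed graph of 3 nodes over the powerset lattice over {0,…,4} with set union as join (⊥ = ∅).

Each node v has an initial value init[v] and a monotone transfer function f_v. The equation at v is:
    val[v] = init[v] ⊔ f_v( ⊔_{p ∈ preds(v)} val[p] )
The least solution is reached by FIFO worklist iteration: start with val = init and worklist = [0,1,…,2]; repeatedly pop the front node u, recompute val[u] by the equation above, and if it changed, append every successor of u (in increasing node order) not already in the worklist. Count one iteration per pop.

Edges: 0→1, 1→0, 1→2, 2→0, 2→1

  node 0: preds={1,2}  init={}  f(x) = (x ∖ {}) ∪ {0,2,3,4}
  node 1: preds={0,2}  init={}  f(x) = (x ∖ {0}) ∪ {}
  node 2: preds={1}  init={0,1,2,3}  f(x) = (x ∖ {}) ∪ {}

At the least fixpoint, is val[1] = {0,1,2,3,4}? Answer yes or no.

Trace (5 dequeues):
  [1] u=0 | in {0,1,2,3} | out {0,1,2,3,4} | prev {} | push {}
  [2] u=1 | in {0,1,2,3,4} | out {1,2,3,4} | prev {} | push {0}
  [3] u=2 | in {1,2,3,4} | out {0,1,2,3,4} | prev {0,1,2,3} | push {1}
  [4] u=0 | in {0,1,2,3,4} | out {0,1,2,3,4} | ==
  [5] u=1 | in {0,1,2,3,4} | out {1,2,3,4} | ==

Converged values:
  [0] {0,1,2,3,4}
  [1] {1,2,3,4}
  [2] {0,1,2,3,4}

no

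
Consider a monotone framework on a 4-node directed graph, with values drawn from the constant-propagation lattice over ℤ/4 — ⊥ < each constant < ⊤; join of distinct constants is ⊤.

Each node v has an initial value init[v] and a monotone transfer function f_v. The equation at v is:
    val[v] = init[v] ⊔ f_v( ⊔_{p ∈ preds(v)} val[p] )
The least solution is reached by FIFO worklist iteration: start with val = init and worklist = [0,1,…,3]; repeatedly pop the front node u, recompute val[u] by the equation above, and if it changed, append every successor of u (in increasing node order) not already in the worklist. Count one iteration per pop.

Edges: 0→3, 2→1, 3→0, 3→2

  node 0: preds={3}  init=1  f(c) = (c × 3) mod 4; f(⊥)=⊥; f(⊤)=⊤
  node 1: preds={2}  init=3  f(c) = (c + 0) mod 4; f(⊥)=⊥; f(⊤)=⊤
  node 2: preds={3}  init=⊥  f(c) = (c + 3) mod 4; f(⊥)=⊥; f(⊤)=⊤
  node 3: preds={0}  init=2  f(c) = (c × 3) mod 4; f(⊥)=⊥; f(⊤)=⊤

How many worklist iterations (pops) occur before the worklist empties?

8

Worklist (8 pops):
  #1 pop 0: in=2 → ⊤ (was 1); enqueue []
  #2 pop 1: in=⊥ → 3 (no change)
  #3 pop 2: in=2 → 1 (was ⊥); enqueue [1]
  #4 pop 3: in=⊤ → ⊤ (was 2); enqueue [0,2]
  #5 pop 1: in=1 → ⊤ (was 3); enqueue []
  #6 pop 0: in=⊤ → ⊤ (no change)
  #7 pop 2: in=⊤ → ⊤ (was 1); enqueue [1]
  #8 pop 1: in=⊤ → ⊤ (no change)

Fixpoint:
  val[0] = ⊤
  val[1] = ⊤
  val[2] = ⊤
  val[3] = ⊤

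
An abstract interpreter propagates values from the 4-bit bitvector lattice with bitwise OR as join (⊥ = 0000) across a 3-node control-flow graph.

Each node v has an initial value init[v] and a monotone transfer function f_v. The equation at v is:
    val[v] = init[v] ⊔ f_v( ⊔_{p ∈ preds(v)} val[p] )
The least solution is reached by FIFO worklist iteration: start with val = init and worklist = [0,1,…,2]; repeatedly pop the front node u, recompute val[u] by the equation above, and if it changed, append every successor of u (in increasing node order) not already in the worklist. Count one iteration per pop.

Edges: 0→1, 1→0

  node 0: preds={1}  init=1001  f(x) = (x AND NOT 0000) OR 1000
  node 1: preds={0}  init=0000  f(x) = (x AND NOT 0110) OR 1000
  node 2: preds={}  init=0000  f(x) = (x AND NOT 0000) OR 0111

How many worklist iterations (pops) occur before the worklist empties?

Iteration log — 4 steps:
  step 1. node 0  ⊔preds=0000  new=1001  stable
  step 2. node 1  ⊔preds=1001  new=1001  old=0000  +wl: 0
  step 3. node 2  ⊔preds=0000  new=0111  old=0000  +wl: 
  step 4. node 0  ⊔preds=1001  new=1001  stable

Least fixpoint reached:
  node 0: 1001
  node 1: 1001
  node 2: 0111

4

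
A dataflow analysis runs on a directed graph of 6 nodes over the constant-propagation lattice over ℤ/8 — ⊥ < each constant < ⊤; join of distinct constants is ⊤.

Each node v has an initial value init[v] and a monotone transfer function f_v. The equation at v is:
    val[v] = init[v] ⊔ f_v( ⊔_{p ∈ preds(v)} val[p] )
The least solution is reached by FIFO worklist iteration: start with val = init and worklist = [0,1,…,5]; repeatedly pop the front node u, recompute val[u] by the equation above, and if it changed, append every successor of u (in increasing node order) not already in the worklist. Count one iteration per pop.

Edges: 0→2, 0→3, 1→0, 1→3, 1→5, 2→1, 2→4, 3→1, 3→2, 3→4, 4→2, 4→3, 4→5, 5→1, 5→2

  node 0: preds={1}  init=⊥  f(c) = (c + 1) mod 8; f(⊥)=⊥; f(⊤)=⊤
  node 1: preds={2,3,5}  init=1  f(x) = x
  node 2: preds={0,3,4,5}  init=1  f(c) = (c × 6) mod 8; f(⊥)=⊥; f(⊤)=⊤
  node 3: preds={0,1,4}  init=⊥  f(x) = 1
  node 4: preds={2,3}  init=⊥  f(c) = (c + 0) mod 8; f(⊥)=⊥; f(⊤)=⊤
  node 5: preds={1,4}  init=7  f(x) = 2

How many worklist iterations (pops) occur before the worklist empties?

10

Worklist (10 pops):
  #1 pop 0: in=1 → 2 (was ⊥); enqueue []
  #2 pop 1: in=⊤ → ⊤ (was 1); enqueue [0]
  #3 pop 2: in=⊤ → ⊤ (was 1); enqueue [1]
  #4 pop 3: in=⊤ → 1 (was ⊥); enqueue [2]
  #5 pop 4: in=⊤ → ⊤ (was ⊥); enqueue [3]
  #6 pop 5: in=⊤ → ⊤ (was 7); enqueue []
  #7 pop 0: in=⊤ → ⊤ (was 2); enqueue []
  #8 pop 1: in=⊤ → ⊤ (no change)
  #9 pop 2: in=⊤ → ⊤ (no change)
  #10 pop 3: in=⊤ → 1 (no change)

Fixpoint:
  val[0] = ⊤
  val[1] = ⊤
  val[2] = ⊤
  val[3] = 1
  val[4] = ⊤
  val[5] = ⊤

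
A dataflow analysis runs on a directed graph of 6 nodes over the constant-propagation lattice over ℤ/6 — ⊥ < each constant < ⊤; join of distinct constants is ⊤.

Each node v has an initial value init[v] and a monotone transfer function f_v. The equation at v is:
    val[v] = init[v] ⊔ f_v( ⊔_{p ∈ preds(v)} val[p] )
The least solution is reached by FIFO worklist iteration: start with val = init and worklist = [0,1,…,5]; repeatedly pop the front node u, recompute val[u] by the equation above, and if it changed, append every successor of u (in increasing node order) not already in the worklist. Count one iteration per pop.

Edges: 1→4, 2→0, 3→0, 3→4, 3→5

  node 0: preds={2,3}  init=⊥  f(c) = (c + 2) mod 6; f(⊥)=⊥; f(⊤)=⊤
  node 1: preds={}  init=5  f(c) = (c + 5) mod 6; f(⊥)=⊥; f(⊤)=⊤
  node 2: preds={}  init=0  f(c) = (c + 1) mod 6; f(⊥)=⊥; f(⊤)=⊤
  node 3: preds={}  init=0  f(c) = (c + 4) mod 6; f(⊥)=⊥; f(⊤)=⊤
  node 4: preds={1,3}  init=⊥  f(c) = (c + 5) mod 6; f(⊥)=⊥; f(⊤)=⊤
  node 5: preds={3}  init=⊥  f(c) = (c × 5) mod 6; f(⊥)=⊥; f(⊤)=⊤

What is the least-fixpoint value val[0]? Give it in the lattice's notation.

2

Worklist (6 pops):
  #1 pop 0: in=0 → 2 (was ⊥); enqueue []
  #2 pop 1: in=⊥ → 5 (no change)
  #3 pop 2: in=⊥ → 0 (no change)
  #4 pop 3: in=⊥ → 0 (no change)
  #5 pop 4: in=⊤ → ⊤ (was ⊥); enqueue []
  #6 pop 5: in=0 → 0 (was ⊥); enqueue []

Fixpoint:
  val[0] = 2
  val[1] = 5
  val[2] = 0
  val[3] = 0
  val[4] = ⊤
  val[5] = 0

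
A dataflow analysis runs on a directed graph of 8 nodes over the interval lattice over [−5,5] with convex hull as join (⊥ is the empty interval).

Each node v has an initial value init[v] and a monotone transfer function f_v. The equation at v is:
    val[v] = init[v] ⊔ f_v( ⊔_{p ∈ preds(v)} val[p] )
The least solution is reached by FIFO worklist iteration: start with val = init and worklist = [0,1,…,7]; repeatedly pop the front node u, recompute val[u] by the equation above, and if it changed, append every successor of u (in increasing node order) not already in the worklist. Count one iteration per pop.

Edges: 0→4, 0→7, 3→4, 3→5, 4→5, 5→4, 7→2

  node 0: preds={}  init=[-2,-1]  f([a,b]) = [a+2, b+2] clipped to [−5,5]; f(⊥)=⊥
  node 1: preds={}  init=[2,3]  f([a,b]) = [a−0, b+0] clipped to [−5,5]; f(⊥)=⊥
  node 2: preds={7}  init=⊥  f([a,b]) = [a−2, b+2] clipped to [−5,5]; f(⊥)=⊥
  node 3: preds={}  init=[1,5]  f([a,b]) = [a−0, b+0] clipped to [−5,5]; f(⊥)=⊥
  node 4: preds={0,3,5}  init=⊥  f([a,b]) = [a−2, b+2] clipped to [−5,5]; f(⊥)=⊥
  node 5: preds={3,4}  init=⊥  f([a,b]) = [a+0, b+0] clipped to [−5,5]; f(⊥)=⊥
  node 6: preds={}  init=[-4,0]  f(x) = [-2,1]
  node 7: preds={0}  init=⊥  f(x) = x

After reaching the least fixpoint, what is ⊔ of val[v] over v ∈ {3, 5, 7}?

[-5,5]

Worklist (12 pops):
  #1 pop 0: in=⊥ → [-2,-1] (no change)
  #2 pop 1: in=⊥ → [2,3] (no change)
  #3 pop 2: in=⊥ → ⊥ (no change)
  #4 pop 3: in=⊥ → [1,5] (no change)
  #5 pop 4: in=[-2,5] → [-4,5] (was ⊥); enqueue []
  #6 pop 5: in=[-4,5] → [-4,5] (was ⊥); enqueue [4]
  #7 pop 6: in=⊥ → [-4,1] (was [-4,0]); enqueue []
  #8 pop 7: in=[-2,-1] → [-2,-1] (was ⊥); enqueue [2]
  #9 pop 4: in=[-4,5] → [-5,5] (was [-4,5]); enqueue [5]
  #10 pop 2: in=[-2,-1] → [-4,1] (was ⊥); enqueue []
  #11 pop 5: in=[-5,5] → [-5,5] (was [-4,5]); enqueue [4]
  #12 pop 4: in=[-5,5] → [-5,5] (no change)

Fixpoint:
  val[0] = [-2,-1]
  val[1] = [2,3]
  val[2] = [-4,1]
  val[3] = [1,5]
  val[4] = [-5,5]
  val[5] = [-5,5]
  val[6] = [-4,1]
  val[7] = [-2,-1]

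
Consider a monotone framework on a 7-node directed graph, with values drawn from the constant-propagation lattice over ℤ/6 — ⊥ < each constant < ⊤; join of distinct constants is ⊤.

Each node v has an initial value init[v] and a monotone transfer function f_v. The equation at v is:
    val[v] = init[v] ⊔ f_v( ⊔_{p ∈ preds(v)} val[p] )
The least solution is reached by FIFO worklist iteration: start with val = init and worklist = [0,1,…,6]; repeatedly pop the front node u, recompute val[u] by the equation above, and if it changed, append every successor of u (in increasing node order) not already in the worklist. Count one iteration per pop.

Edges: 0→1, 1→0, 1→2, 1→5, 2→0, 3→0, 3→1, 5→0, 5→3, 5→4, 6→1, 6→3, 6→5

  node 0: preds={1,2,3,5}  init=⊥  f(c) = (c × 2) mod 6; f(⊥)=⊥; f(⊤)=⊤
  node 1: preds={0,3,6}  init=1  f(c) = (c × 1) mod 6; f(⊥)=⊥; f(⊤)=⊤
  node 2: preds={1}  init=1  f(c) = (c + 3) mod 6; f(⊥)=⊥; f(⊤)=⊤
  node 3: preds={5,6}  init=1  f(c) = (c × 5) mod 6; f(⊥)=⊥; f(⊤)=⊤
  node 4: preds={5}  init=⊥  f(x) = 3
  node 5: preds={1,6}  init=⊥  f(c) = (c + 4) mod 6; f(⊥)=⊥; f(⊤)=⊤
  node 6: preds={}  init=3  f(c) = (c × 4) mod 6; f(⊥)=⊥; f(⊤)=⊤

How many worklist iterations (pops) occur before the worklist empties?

11

Worklist (11 pops):
  #1 pop 0: in=1 → 2 (was ⊥); enqueue []
  #2 pop 1: in=⊤ → ⊤ (was 1); enqueue [0]
  #3 pop 2: in=⊤ → ⊤ (was 1); enqueue []
  #4 pop 3: in=3 → ⊤ (was 1); enqueue [1]
  #5 pop 4: in=⊥ → 3 (was ⊥); enqueue []
  #6 pop 5: in=⊤ → ⊤ (was ⊥); enqueue [3,4]
  #7 pop 6: in=⊥ → 3 (no change)
  #8 pop 0: in=⊤ → ⊤ (was 2); enqueue []
  #9 pop 1: in=⊤ → ⊤ (no change)
  #10 pop 3: in=⊤ → ⊤ (no change)
  #11 pop 4: in=⊤ → 3 (no change)

Fixpoint:
  val[0] = ⊤
  val[1] = ⊤
  val[2] = ⊤
  val[3] = ⊤
  val[4] = 3
  val[5] = ⊤
  val[6] = 3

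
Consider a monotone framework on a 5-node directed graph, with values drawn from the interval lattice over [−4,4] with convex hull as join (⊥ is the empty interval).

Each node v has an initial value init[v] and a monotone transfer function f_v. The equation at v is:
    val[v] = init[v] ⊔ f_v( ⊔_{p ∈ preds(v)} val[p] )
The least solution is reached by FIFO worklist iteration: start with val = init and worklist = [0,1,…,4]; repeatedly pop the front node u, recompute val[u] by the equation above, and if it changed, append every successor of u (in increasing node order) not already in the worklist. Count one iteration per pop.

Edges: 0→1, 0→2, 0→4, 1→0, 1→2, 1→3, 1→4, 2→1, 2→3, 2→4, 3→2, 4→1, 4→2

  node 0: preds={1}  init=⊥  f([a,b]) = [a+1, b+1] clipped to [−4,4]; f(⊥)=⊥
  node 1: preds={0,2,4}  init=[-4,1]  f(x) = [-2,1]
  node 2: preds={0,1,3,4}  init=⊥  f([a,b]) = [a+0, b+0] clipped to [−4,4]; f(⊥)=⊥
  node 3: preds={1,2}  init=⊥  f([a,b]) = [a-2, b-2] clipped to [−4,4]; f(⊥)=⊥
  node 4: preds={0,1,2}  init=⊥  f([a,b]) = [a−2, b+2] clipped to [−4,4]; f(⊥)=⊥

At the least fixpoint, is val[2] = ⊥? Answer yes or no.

no

Trace (11 dequeues):
  [1] u=0 | in [-4,1] | out [-3,2] | prev ⊥ | push {}
  [2] u=1 | in [-3,2] | out [-4,1] | ==
  [3] u=2 | in [-4,2] | out [-4,2] | prev ⊥ | push {1}
  [4] u=3 | in [-4,2] | out [-4,0] | prev ⊥ | push {2}
  [5] u=4 | in [-4,2] | out [-4,4] | prev ⊥ | push {}
  [6] u=1 | in [-4,4] | out [-4,1] | ==
  [7] u=2 | in [-4,4] | out [-4,4] | prev [-4,2] | push {1,3,4}
  [8] u=1 | in [-4,4] | out [-4,1] | ==
  [9] u=3 | in [-4,4] | out [-4,2] | prev [-4,0] | push {2}
  [10] u=4 | in [-4,4] | out [-4,4] | ==
  [11] u=2 | in [-4,4] | out [-4,4] | ==

Converged values:
  [0] [-3,2]
  [1] [-4,1]
  [2] [-4,4]
  [3] [-4,2]
  [4] [-4,4]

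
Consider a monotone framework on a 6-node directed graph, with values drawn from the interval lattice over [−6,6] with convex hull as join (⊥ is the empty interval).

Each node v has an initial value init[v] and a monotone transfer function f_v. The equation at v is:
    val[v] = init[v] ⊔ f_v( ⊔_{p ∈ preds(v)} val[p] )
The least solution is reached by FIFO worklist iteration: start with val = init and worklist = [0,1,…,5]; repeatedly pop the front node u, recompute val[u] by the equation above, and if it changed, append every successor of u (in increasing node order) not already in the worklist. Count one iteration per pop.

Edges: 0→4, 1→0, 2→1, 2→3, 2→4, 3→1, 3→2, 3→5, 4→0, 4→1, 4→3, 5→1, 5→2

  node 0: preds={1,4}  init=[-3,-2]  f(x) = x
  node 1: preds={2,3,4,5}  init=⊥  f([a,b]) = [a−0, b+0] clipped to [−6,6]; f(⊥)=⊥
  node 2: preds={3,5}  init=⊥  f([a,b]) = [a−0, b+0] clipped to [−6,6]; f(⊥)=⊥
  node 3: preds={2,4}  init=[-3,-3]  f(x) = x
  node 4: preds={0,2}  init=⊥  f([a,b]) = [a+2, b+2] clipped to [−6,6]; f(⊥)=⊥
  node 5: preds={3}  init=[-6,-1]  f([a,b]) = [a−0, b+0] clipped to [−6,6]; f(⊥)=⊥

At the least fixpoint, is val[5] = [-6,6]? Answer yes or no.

Iteration log — 37 steps:
  step 1. node 0  ⊔preds=⊥  new=[-3,-2]  stable
  step 2. node 1  ⊔preds=[-6,-1]  new=[-6,-1]  old=⊥  +wl: 0
  step 3. node 2  ⊔preds=[-6,-1]  new=[-6,-1]  old=⊥  +wl: 1
  step 4. node 3  ⊔preds=[-6,-1]  new=[-6,-1]  old=[-3,-3]  +wl: 2
  step 5. node 4  ⊔preds=[-6,-1]  new=[-4,1]  old=⊥  +wl: 3
  step 6. node 5  ⊔preds=[-6,-1]  new=[-6,-1]  stable
  step 7. node 0  ⊔preds=[-6,1]  new=[-6,1]  old=[-3,-2]  +wl: 4
  step 8. node 1  ⊔preds=[-6,1]  new=[-6,1]  old=[-6,-1]  +wl: 0
  step 9. node 2  ⊔preds=[-6,-1]  new=[-6,-1]  stable
  step 10. node 3  ⊔preds=[-6,1]  new=[-6,1]  old=[-6,-1]  +wl: 1,2,5
  step 11. node 4  ⊔preds=[-6,1]  new=[-4,3]  old=[-4,1]  +wl: 3
  step 12. node 0  ⊔preds=[-6,3]  new=[-6,3]  old=[-6,1]  +wl: 4
  step 13. node 1  ⊔preds=[-6,3]  new=[-6,3]  old=[-6,1]  +wl: 0
  step 14. node 2  ⊔preds=[-6,1]  new=[-6,1]  old=[-6,-1]  +wl: 1
  step 15. node 5  ⊔preds=[-6,1]  new=[-6,1]  old=[-6,-1]  +wl: 2
  step 16. node 3  ⊔preds=[-6,3]  new=[-6,3]  old=[-6,1]  +wl: 5
  step 17. node 4  ⊔preds=[-6,3]  new=[-4,5]  old=[-4,3]  +wl: 3
  step 18. node 0  ⊔preds=[-6,5]  new=[-6,5]  old=[-6,3]  +wl: 4
  step 19. node 1  ⊔preds=[-6,5]  new=[-6,5]  old=[-6,3]  +wl: 0
  step 20. node 2  ⊔preds=[-6,3]  new=[-6,3]  old=[-6,1]  +wl: 1
  step 21. node 5  ⊔preds=[-6,3]  new=[-6,3]  old=[-6,1]  +wl: 2
  step 22. node 3  ⊔preds=[-6,5]  new=[-6,5]  old=[-6,3]  +wl: 5
  step 23. node 4  ⊔preds=[-6,5]  new=[-4,6]  old=[-4,5]  +wl: 3
  step 24. node 0  ⊔preds=[-6,6]  new=[-6,6]  old=[-6,5]  +wl: 4
  step 25. node 1  ⊔preds=[-6,6]  new=[-6,6]  old=[-6,5]  +wl: 0
  step 26. node 2  ⊔preds=[-6,5]  new=[-6,5]  old=[-6,3]  +wl: 1
  step 27. node 5  ⊔preds=[-6,5]  new=[-6,5]  old=[-6,3]  +wl: 2
  step 28. node 3  ⊔preds=[-6,6]  new=[-6,6]  old=[-6,5]  +wl: 5
  step 29. node 4  ⊔preds=[-6,6]  new=[-4,6]  stable
  step 30. node 0  ⊔preds=[-6,6]  new=[-6,6]  stable
  step 31. node 1  ⊔preds=[-6,6]  new=[-6,6]  stable
  step 32. node 2  ⊔preds=[-6,6]  new=[-6,6]  old=[-6,5]  +wl: 1,3,4
  step 33. node 5  ⊔preds=[-6,6]  new=[-6,6]  old=[-6,5]  +wl: 2
  step 34. node 1  ⊔preds=[-6,6]  new=[-6,6]  stable
  step 35. node 3  ⊔preds=[-6,6]  new=[-6,6]  stable
  step 36. node 4  ⊔preds=[-6,6]  new=[-4,6]  stable
  step 37. node 2  ⊔preds=[-6,6]  new=[-6,6]  stable

Least fixpoint reached:
  node 0: [-6,6]
  node 1: [-6,6]
  node 2: [-6,6]
  node 3: [-6,6]
  node 4: [-4,6]
  node 5: [-6,6]

yes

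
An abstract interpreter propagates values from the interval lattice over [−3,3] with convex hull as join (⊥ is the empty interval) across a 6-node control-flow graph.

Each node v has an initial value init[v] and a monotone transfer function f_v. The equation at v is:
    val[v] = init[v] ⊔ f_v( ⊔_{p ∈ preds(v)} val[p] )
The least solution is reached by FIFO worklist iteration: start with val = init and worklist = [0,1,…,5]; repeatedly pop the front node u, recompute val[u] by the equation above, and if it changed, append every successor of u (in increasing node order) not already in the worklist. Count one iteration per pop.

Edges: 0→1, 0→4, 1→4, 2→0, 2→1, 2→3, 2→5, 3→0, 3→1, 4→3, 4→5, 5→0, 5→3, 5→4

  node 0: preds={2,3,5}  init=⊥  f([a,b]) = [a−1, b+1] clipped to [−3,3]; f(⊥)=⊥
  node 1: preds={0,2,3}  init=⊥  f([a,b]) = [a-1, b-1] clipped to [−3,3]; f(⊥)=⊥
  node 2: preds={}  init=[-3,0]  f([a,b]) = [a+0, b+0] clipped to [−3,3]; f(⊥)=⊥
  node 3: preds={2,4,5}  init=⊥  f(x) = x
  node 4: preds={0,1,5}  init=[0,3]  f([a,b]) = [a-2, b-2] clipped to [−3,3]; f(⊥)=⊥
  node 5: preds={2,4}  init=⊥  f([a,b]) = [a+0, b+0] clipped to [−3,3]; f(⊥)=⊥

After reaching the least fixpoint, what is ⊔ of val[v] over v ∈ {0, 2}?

[-3,3]

Trace (10 dequeues):
  [1] u=0 | in [-3,0] | out [-3,1] | prev ⊥ | push {}
  [2] u=1 | in [-3,1] | out [-3,0] | prev ⊥ | push {}
  [3] u=2 | in ⊥ | out [-3,0] | ==
  [4] u=3 | in [-3,3] | out [-3,3] | prev ⊥ | push {0,1}
  [5] u=4 | in [-3,1] | out [-3,3] | prev [0,3] | push {3}
  [6] u=5 | in [-3,3] | out [-3,3] | prev ⊥ | push {4}
  [7] u=0 | in [-3,3] | out [-3,3] | prev [-3,1] | push {}
  [8] u=1 | in [-3,3] | out [-3,2] | prev [-3,0] | push {}
  [9] u=3 | in [-3,3] | out [-3,3] | ==
  [10] u=4 | in [-3,3] | out [-3,3] | ==

Converged values:
  [0] [-3,3]
  [1] [-3,2]
  [2] [-3,0]
  [3] [-3,3]
  [4] [-3,3]
  [5] [-3,3]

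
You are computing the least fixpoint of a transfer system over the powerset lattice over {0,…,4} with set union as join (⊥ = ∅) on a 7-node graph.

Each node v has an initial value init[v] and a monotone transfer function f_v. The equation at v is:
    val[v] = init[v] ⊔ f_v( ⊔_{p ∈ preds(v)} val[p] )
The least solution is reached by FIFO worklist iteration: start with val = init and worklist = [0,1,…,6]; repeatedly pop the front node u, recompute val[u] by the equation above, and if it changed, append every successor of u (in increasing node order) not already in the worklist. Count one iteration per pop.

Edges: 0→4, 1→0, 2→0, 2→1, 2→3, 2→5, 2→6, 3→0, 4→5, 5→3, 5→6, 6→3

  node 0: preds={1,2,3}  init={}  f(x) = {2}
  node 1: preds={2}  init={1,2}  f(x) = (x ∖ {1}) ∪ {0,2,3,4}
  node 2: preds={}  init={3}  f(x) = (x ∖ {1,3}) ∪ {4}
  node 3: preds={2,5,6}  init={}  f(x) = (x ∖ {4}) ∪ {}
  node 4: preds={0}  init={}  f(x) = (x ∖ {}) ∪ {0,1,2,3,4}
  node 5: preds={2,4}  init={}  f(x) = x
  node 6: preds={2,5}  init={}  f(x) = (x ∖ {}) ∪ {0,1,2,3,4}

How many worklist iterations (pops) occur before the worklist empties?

11

Iteration log — 11 steps:
  step 1. node 0  ⊔preds={1,2,3}  new={2}  old={}  +wl: 
  step 2. node 1  ⊔preds={3}  new={0,1,2,3,4}  old={1,2}  +wl: 0
  step 3. node 2  ⊔preds={}  new={3,4}  old={3}  +wl: 1
  step 4. node 3  ⊔preds={3,4}  new={3}  old={}  +wl: 
  step 5. node 4  ⊔preds={2}  new={0,1,2,3,4}  old={}  +wl: 
  step 6. node 5  ⊔preds={0,1,2,3,4}  new={0,1,2,3,4}  old={}  +wl: 3
  step 7. node 6  ⊔preds={0,1,2,3,4}  new={0,1,2,3,4}  old={}  +wl: 
  step 8. node 0  ⊔preds={0,1,2,3,4}  new={2}  stable
  step 9. node 1  ⊔preds={3,4}  new={0,1,2,3,4}  stable
  step 10. node 3  ⊔preds={0,1,2,3,4}  new={0,1,2,3}  old={3}  +wl: 0
  step 11. node 0  ⊔preds={0,1,2,3,4}  new={2}  stable

Least fixpoint reached:
  node 0: {2}
  node 1: {0,1,2,3,4}
  node 2: {3,4}
  node 3: {0,1,2,3}
  node 4: {0,1,2,3,4}
  node 5: {0,1,2,3,4}
  node 6: {0,1,2,3,4}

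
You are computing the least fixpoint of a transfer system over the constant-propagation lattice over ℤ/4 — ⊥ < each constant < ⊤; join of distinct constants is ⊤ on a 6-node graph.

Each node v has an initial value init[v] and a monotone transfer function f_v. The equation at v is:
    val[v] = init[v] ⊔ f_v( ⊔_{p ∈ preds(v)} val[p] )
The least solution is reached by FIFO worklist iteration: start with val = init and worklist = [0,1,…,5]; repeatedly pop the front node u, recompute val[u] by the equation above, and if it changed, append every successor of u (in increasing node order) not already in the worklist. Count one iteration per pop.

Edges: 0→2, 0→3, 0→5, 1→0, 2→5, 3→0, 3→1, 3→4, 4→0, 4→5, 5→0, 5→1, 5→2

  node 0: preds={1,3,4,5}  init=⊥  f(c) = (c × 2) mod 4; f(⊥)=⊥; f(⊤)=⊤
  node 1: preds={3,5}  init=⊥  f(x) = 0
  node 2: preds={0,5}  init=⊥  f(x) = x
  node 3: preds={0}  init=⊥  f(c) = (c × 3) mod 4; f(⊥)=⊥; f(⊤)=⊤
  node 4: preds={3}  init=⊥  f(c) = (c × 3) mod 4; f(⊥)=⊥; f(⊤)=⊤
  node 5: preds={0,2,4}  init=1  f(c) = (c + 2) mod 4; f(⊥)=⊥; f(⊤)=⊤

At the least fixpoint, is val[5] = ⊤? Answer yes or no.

Iteration log — 16 steps:
  step 1. node 0  ⊔preds=1  new=2  old=⊥  +wl: 
  step 2. node 1  ⊔preds=1  new=0  old=⊥  +wl: 0
  step 3. node 2  ⊔preds=⊤  new=⊤  old=⊥  +wl: 
  step 4. node 3  ⊔preds=2  new=2  old=⊥  +wl: 1
  step 5. node 4  ⊔preds=2  new=2  old=⊥  +wl: 
  step 6. node 5  ⊔preds=⊤  new=⊤  old=1  +wl: 2
  step 7. node 0  ⊔preds=⊤  new=⊤  old=2  +wl: 3,5
  step 8. node 1  ⊔preds=⊤  new=0  stable
  step 9. node 2  ⊔preds=⊤  new=⊤  stable
  step 10. node 3  ⊔preds=⊤  new=⊤  old=2  +wl: 0,1,4
  step 11. node 5  ⊔preds=⊤  new=⊤  stable
  step 12. node 0  ⊔preds=⊤  new=⊤  stable
  step 13. node 1  ⊔preds=⊤  new=0  stable
  step 14. node 4  ⊔preds=⊤  new=⊤  old=2  +wl: 0,5
  step 15. node 0  ⊔preds=⊤  new=⊤  stable
  step 16. node 5  ⊔preds=⊤  new=⊤  stable

Least fixpoint reached:
  node 0: ⊤
  node 1: 0
  node 2: ⊤
  node 3: ⊤
  node 4: ⊤
  node 5: ⊤

yes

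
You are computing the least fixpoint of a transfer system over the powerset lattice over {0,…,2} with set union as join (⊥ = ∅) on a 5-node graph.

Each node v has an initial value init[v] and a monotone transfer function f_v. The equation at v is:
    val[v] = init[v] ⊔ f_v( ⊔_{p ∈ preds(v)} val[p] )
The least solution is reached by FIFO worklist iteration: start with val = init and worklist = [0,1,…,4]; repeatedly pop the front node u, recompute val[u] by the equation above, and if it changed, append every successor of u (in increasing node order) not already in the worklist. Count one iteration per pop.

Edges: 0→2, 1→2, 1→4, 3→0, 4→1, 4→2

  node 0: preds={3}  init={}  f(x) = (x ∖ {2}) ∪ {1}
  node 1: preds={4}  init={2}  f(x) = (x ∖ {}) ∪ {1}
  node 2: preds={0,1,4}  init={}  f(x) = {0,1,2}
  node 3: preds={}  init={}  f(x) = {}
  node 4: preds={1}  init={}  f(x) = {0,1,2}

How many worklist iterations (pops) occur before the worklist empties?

Iteration log — 8 steps:
  step 1. node 0  ⊔preds={}  new={1}  old={}  +wl: 
  step 2. node 1  ⊔preds={}  new={1,2}  old={2}  +wl: 
  step 3. node 2  ⊔preds={1,2}  new={0,1,2}  old={}  +wl: 
  step 4. node 3  ⊔preds={}  new={}  stable
  step 5. node 4  ⊔preds={1,2}  new={0,1,2}  old={}  +wl: 1,2
  step 6. node 1  ⊔preds={0,1,2}  new={0,1,2}  old={1,2}  +wl: 4
  step 7. node 2  ⊔preds={0,1,2}  new={0,1,2}  stable
  step 8. node 4  ⊔preds={0,1,2}  new={0,1,2}  stable

Least fixpoint reached:
  node 0: {1}
  node 1: {0,1,2}
  node 2: {0,1,2}
  node 3: {}
  node 4: {0,1,2}

8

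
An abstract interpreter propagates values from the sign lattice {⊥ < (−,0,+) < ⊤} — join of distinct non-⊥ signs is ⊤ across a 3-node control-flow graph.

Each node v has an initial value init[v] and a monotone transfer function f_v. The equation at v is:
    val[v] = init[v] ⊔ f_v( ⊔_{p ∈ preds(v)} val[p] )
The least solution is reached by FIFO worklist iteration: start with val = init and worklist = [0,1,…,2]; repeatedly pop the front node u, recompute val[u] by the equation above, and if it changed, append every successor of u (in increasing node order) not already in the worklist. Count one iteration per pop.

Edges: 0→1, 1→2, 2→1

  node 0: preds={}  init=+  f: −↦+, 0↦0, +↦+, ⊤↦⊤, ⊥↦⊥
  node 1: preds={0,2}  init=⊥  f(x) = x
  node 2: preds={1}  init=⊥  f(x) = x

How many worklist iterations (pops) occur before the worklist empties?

4

Trace (4 dequeues):
  [1] u=0 | in ⊥ | out + | ==
  [2] u=1 | in + | out + | prev ⊥ | push {}
  [3] u=2 | in + | out + | prev ⊥ | push {1}
  [4] u=1 | in + | out + | ==

Converged values:
  [0] +
  [1] +
  [2] +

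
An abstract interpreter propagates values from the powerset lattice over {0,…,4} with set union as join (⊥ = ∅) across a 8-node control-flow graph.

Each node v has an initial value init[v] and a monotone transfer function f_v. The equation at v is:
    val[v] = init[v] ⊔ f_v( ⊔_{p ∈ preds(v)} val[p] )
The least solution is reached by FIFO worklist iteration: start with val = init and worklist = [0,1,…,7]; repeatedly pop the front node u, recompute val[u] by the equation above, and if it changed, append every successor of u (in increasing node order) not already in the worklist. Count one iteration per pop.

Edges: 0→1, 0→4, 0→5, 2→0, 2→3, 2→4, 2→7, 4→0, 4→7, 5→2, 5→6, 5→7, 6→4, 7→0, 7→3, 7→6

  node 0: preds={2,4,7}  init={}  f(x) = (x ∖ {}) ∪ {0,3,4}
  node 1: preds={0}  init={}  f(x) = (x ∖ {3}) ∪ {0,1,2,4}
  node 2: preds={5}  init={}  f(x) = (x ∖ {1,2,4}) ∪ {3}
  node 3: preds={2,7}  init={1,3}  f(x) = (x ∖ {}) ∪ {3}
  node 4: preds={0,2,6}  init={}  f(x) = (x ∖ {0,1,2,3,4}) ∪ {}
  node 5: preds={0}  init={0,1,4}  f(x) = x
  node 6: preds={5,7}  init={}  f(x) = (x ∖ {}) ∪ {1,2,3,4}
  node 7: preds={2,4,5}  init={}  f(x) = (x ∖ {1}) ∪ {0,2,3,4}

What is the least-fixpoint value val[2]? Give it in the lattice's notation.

Trace (18 dequeues):
  [1] u=0 | in {} | out {0,3,4} | prev {} | push {}
  [2] u=1 | in {0,3,4} | out {0,1,2,4} | prev {} | push {}
  [3] u=2 | in {0,1,4} | out {0,3} | prev {} | push {0}
  [4] u=3 | in {0,3} | out {0,1,3} | prev {1,3} | push {}
  [5] u=4 | in {0,3,4} | out {} | ==
  [6] u=5 | in {0,3,4} | out {0,1,3,4} | prev {0,1,4} | push {2}
  [7] u=6 | in {0,1,3,4} | out {0,1,2,3,4} | prev {} | push {4}
  [8] u=7 | in {0,1,3,4} | out {0,2,3,4} | prev {} | push {3,6}
  [9] u=0 | in {0,2,3,4} | out {0,2,3,4} | prev {0,3,4} | push {1,5}
  [10] u=2 | in {0,1,3,4} | out {0,3} | ==
  [11] u=4 | in {0,1,2,3,4} | out {} | ==
  [12] u=3 | in {0,2,3,4} | out {0,1,2,3,4} | prev {0,1,3} | push {}
  [13] u=6 | in {0,1,2,3,4} | out {0,1,2,3,4} | ==
  [14] u=1 | in {0,2,3,4} | out {0,1,2,4} | ==
  [15] u=5 | in {0,2,3,4} | out {0,1,2,3,4} | prev {0,1,3,4} | push {2,6,7}
  [16] u=2 | in {0,1,2,3,4} | out {0,3} | ==
  [17] u=6 | in {0,1,2,3,4} | out {0,1,2,3,4} | ==
  [18] u=7 | in {0,1,2,3,4} | out {0,2,3,4} | ==

Converged values:
  [0] {0,2,3,4}
  [1] {0,1,2,4}
  [2] {0,3}
  [3] {0,1,2,3,4}
  [4] {}
  [5] {0,1,2,3,4}
  [6] {0,1,2,3,4}
  [7] {0,2,3,4}

{0,3}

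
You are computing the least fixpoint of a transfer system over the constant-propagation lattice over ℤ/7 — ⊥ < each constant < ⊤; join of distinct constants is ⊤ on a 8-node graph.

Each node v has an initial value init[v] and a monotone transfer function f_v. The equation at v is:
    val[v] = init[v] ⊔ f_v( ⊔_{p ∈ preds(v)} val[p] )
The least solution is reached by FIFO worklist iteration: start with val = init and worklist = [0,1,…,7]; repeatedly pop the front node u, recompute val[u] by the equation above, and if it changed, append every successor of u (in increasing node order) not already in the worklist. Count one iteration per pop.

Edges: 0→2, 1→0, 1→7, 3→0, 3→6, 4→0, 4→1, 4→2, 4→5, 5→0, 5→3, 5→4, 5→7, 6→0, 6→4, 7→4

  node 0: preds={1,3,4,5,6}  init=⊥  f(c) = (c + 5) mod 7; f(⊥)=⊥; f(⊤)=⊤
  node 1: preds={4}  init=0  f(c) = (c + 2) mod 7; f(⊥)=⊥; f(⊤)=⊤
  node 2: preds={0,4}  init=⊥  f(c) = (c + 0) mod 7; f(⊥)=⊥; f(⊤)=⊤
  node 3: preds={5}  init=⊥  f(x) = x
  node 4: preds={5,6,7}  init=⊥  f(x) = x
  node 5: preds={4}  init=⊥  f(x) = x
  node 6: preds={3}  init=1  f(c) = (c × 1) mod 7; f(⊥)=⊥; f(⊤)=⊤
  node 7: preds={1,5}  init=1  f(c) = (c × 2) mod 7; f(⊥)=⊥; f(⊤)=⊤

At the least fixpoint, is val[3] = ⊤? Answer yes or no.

yes

Worklist (27 pops):
  #1 pop 0: in=⊤ → ⊤ (was ⊥); enqueue []
  #2 pop 1: in=⊥ → 0 (no change)
  #3 pop 2: in=⊤ → ⊤ (was ⊥); enqueue []
  #4 pop 3: in=⊥ → ⊥ (no change)
  #5 pop 4: in=1 → 1 (was ⊥); enqueue [0,1,2]
  #6 pop 5: in=1 → 1 (was ⊥); enqueue [3,4]
  #7 pop 6: in=⊥ → 1 (no change)
  #8 pop 7: in=⊤ → ⊤ (was 1); enqueue []
  #9 pop 0: in=⊤ → ⊤ (no change)
  #10 pop 1: in=1 → ⊤ (was 0); enqueue [0,7]
  #11 pop 2: in=⊤ → ⊤ (no change)
  #12 pop 3: in=1 → 1 (was ⊥); enqueue [6]
  #13 pop 4: in=⊤ → ⊤ (was 1); enqueue [1,2,5]
  #14 pop 0: in=⊤ → ⊤ (no change)
  #15 pop 7: in=⊤ → ⊤ (no change)
  #16 pop 6: in=1 → 1 (no change)
  #17 pop 1: in=⊤ → ⊤ (no change)
  #18 pop 2: in=⊤ → ⊤ (no change)
  #19 pop 5: in=⊤ → ⊤ (was 1); enqueue [0,3,4,7]
  #20 pop 0: in=⊤ → ⊤ (no change)
  #21 pop 3: in=⊤ → ⊤ (was 1); enqueue [0,6]
  #22 pop 4: in=⊤ → ⊤ (no change)
  #23 pop 7: in=⊤ → ⊤ (no change)
  #24 pop 0: in=⊤ → ⊤ (no change)
  #25 pop 6: in=⊤ → ⊤ (was 1); enqueue [0,4]
  #26 pop 0: in=⊤ → ⊤ (no change)
  #27 pop 4: in=⊤ → ⊤ (no change)

Fixpoint:
  val[0] = ⊤
  val[1] = ⊤
  val[2] = ⊤
  val[3] = ⊤
  val[4] = ⊤
  val[5] = ⊤
  val[6] = ⊤
  val[7] = ⊤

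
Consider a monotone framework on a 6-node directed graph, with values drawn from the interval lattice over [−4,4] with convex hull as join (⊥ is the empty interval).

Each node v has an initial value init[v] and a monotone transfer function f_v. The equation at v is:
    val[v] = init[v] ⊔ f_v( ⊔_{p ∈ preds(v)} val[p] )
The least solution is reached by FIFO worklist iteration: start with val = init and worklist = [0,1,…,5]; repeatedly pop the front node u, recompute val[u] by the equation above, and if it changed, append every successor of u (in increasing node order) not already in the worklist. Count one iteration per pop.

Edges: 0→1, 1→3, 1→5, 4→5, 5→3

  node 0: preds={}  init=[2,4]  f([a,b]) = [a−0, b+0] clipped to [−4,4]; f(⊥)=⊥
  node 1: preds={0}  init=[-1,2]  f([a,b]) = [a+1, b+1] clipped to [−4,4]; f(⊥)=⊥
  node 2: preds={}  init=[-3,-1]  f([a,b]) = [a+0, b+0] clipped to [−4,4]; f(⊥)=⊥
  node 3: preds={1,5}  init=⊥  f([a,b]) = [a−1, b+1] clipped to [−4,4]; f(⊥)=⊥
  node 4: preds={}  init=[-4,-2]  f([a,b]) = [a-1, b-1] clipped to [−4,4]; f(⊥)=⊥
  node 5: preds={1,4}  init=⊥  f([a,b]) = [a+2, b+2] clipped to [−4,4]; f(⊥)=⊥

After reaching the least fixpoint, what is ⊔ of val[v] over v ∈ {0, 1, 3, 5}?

Worklist (7 pops):
  #1 pop 0: in=⊥ → [2,4] (no change)
  #2 pop 1: in=[2,4] → [-1,4] (was [-1,2]); enqueue []
  #3 pop 2: in=⊥ → [-3,-1] (no change)
  #4 pop 3: in=[-1,4] → [-2,4] (was ⊥); enqueue []
  #5 pop 4: in=⊥ → [-4,-2] (no change)
  #6 pop 5: in=[-4,4] → [-2,4] (was ⊥); enqueue [3]
  #7 pop 3: in=[-2,4] → [-3,4] (was [-2,4]); enqueue []

Fixpoint:
  val[0] = [2,4]
  val[1] = [-1,4]
  val[2] = [-3,-1]
  val[3] = [-3,4]
  val[4] = [-4,-2]
  val[5] = [-2,4]

[-3,4]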